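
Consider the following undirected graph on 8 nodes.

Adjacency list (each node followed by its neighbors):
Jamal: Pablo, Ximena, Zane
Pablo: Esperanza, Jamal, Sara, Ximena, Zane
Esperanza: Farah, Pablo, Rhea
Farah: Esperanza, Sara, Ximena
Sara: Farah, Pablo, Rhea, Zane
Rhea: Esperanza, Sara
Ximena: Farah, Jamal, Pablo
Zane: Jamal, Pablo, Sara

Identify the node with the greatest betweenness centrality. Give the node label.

Pablo

Unnormalized betweenness of each node: Esperanza:13/6, Farah:11/6, Jamal:1/2, Pablo:11/2, Rhea:1/3, Sara:9/2, Ximena:4/3, Zane:5/6.
Pablo has the largest value, 11/2, making it the main broker — the node through which the most shortest paths run.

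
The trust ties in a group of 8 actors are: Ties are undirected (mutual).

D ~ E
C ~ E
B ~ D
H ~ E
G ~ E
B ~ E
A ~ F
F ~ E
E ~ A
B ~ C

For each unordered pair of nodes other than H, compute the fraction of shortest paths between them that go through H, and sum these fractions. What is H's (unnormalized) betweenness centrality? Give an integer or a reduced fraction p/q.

No shortest path between any pair of other nodes passes through H.
Summing the contributions gives betweenness(H) = 0.

0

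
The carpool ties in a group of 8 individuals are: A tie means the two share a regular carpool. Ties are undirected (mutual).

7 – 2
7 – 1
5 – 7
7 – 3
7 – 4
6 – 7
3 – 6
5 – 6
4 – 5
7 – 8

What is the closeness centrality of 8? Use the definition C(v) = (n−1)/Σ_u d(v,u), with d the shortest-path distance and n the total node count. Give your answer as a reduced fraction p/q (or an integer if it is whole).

Distances from 8: 1:2, 2:2, 3:2, 4:2, 5:2, 6:2, 7:1. Sum = 13.
n = 8, so closeness = 7/13.

7/13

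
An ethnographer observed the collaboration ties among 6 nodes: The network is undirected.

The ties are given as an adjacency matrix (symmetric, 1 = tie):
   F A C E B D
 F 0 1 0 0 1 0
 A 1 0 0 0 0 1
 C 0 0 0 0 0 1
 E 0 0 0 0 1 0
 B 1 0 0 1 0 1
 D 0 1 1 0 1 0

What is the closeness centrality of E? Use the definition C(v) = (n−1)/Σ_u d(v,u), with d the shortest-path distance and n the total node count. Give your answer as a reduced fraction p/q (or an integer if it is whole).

Distances from E: A:3, B:1, C:3, D:2, F:2. Sum = 11.
n = 6, so closeness = 5/11.

5/11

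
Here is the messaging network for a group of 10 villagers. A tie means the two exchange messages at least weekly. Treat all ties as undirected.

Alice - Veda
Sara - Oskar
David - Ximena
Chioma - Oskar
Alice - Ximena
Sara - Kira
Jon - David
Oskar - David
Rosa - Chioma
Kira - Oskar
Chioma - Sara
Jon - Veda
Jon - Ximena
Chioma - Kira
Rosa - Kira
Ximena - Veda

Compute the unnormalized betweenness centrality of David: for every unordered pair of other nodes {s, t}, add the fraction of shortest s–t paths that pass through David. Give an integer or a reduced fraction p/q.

20

Pairs whose geodesics pass through David — Jon–Kira: 1; Jon–Rosa: 2/2; Jon–Oskar: 1; Jon–Chioma: 1; Jon–Sara: 1; Ximena–Kira: 1; Ximena–Rosa: 2/2; Ximena–Oskar: 1; Ximena–Chioma: 1; Ximena–Sara: 1; Veda–Kira: 2/2; Veda–Rosa: 4/4; Veda–Oskar: 2/2; Veda–Chioma: 2/2 … (+6 more pairs).
All other pairs contribute 0.
Summing the contributions gives betweenness(David) = 20.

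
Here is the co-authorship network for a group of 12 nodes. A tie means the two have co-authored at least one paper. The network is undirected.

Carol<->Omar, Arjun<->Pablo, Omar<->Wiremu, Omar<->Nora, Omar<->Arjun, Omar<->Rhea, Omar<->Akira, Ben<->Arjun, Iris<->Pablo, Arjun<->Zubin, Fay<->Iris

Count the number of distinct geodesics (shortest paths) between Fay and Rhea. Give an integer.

1

The shortest distance is 5, and the only length-5 path is Fay–Iris–Pablo–Arjun–Omar–Rhea. So there is exactly 1 shortest path.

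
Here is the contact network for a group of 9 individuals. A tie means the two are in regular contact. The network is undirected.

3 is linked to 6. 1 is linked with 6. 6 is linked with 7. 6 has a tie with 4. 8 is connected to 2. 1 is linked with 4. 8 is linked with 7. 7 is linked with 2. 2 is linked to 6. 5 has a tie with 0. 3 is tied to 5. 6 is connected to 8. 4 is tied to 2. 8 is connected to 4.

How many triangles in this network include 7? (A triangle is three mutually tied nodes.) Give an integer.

3

7's neighbors: 2, 6, and 8.
Neighbor pairs that are themselves tied: 7–2–6; 7–2–8; 7–6–8. Each forms one triangle with 7, for 3 in total.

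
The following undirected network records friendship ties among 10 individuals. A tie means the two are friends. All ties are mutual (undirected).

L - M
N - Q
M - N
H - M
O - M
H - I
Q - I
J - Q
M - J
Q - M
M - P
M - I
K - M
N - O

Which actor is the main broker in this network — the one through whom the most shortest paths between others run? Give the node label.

Unnormalized betweenness of each node: H:0, I:1/2, J:0, K:0, L:0, M:57/2, N:1/2, O:0, P:0, Q:3/2.
M has the largest value, 57/2, making it the main broker — the node through which the most shortest paths run.

M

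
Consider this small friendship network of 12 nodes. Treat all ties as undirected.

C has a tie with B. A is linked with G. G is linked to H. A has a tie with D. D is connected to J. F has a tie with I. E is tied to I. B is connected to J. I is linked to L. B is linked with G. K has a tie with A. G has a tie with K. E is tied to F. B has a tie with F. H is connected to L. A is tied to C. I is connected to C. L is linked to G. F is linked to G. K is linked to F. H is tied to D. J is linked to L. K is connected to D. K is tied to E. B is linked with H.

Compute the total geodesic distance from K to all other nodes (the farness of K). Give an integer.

Distances from K: A:1, B:2, C:2, D:1, E:1, F:1, G:1, H:2, I:2, J:2, L:2.
Sum = 1 + 2 + 2 + 1 + 1 + 1 + 1 + 2 + 2 + 2 + 2 = 17.

17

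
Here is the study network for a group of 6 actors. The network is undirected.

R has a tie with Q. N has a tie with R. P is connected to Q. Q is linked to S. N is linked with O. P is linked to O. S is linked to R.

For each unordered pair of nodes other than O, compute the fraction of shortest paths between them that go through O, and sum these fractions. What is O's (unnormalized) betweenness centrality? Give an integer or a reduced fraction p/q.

1

Pairs whose geodesics pass through O — N–P: 1.
All other pairs contribute 0.
Summing the contributions gives betweenness(O) = 1.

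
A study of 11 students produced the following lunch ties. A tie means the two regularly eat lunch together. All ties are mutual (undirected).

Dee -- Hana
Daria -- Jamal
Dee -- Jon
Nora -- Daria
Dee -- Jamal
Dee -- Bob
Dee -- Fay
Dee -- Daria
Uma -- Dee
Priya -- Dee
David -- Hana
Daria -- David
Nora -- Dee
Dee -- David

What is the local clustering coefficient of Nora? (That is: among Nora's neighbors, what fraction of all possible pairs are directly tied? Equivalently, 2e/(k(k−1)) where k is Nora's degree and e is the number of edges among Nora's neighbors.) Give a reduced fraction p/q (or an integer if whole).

Nora's neighbors: Daria and Dee (k = 2).
Possible neighbor pairs: C(2,2) = 1. Edges among them: Daria–Dee → e = 1.
Clustering(Nora) = 1/1.

1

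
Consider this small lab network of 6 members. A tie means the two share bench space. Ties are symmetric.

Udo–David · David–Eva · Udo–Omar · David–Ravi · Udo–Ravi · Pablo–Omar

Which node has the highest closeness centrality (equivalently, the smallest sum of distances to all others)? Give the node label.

Farness (sum of distances to all others) for each node — David:8, Eva:12, Omar:9, Pablo:13, Ravi:9, Udo:7.
The smallest farness is 7, for Udo, so Udo has the highest closeness.

Udo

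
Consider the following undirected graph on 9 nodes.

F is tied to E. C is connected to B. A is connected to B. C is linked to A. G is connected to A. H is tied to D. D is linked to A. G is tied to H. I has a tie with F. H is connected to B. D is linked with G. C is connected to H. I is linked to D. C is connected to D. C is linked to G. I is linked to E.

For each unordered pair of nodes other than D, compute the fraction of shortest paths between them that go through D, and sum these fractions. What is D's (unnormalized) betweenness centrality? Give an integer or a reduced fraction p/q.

Pairs whose geodesics pass through D — I–A: 1; I–G: 1; I–H: 1; I–C: 1; I–B: 3/3; E–A: 1; E–G: 1; E–H: 1; E–C: 1; E–B: 3/3; F–A: 1; F–G: 1; F–H: 1; F–C: 1 … (+2 more pairs).
All other pairs contribute 0.
Summing the contributions gives betweenness(D) = 61/4.

61/4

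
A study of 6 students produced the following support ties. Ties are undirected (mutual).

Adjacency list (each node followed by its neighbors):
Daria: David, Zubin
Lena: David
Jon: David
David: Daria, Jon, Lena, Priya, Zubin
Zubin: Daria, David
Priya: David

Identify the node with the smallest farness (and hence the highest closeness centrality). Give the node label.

David

Farness (sum of distances to all others) for each node — Daria:8, David:5, Jon:9, Lena:9, Priya:9, Zubin:8.
The smallest farness is 5, for David, so David has the highest closeness.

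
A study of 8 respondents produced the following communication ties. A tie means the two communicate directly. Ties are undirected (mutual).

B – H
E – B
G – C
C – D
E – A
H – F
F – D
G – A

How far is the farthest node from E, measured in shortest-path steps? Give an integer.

4

Distances from E: A:1, B:1, C:3, D:4, F:3, G:2, H:2.
The largest is 4 (to D), so the eccentricity of E is 4.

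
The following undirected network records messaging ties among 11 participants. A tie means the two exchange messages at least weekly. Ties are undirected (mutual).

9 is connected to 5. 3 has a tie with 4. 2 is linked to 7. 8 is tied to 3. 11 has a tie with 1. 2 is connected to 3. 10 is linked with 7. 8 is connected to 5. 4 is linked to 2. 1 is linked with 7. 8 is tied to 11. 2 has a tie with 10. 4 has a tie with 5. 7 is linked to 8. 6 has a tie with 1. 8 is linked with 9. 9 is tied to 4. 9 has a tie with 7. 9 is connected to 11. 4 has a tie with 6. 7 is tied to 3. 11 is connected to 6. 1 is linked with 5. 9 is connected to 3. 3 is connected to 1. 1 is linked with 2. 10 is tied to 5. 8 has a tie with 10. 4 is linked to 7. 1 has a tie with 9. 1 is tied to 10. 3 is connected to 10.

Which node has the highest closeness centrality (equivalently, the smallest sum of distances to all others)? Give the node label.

1

Farness (sum of distances to all others) for each node — 1:12, 2:15, 3:13, 4:14, 5:15, 6:17, 7:13, 8:14, 9:13, 10:14, 11:16.
The smallest farness is 12, for 1, so 1 has the highest closeness.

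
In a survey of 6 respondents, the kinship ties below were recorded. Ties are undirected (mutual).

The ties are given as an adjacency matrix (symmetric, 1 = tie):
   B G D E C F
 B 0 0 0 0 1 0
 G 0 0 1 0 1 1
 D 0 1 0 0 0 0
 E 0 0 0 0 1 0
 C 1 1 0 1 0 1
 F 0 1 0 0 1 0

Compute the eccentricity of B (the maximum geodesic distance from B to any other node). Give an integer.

Distances from B: C:1, D:3, E:2, F:2, G:2.
The largest is 3 (to D), so the eccentricity of B is 3.

3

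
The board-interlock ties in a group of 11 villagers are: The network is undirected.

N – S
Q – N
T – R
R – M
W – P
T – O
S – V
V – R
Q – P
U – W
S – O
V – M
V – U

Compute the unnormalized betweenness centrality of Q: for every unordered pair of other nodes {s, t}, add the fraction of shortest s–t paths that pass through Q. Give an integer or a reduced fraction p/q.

Pairs whose geodesics pass through Q — P–N: 1; P–S: 1; P–O: 1; P–T: 1/2; N–W: 1.
All other pairs contribute 0.
Summing the contributions gives betweenness(Q) = 9/2.

9/2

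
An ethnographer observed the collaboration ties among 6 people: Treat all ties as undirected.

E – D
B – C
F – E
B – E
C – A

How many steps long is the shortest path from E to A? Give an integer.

3

One shortest route is E – B – C – A, which uses 3 edges, and at distance 2 from E we only reach {C}, which does not include A. So d(E,A) = 3.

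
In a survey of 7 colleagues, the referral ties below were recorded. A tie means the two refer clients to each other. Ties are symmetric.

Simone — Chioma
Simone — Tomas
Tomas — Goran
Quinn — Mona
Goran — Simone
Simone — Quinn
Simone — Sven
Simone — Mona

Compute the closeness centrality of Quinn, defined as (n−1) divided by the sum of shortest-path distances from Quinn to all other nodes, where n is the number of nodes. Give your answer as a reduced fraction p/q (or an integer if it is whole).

3/5

Distances from Quinn: Chioma:2, Goran:2, Mona:1, Simone:1, Sven:2, Tomas:2. Sum = 10.
n = 7, so closeness = 6/10 = 3/5.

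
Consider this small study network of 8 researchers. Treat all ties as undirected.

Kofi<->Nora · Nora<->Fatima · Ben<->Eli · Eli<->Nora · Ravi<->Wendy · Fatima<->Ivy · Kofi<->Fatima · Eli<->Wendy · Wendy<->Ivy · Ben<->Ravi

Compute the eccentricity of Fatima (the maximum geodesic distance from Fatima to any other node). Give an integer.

Distances from Fatima: Ben:3, Eli:2, Ivy:1, Kofi:1, Nora:1, Ravi:3, Wendy:2.
The largest is 3 (to Ben and Ravi), so the eccentricity of Fatima is 3.

3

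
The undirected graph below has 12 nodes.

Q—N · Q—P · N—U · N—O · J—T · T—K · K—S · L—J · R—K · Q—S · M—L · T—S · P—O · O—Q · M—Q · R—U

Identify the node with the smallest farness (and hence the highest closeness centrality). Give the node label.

Q

Farness (sum of distances to all others) for each node — J:30, K:24, L:29, M:25, N:24, O:25, P:28, Q:19, R:29, S:21, T:24, U:28.
The smallest farness is 19, for Q, so Q has the highest closeness.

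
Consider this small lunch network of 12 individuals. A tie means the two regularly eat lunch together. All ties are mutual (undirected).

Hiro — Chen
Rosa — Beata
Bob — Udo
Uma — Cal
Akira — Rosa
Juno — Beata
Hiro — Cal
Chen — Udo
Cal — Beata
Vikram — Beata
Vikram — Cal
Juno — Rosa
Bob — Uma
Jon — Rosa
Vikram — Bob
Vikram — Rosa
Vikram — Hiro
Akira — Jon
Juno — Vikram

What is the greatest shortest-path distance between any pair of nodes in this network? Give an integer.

4

Eccentricity of each node (its greatest distance to any other): Akira:4, Beata:3, Bob:3, Cal:3, Chen:4, Hiro:3, Jon:4, Juno:3, Rosa:3, Udo:4, Uma:4, Vikram:2.
The maximum eccentricity is 4, realized for instance by the pair Chen–Akira via Chen – Hiro – Vikram – Rosa – Akira. So the diameter is 4.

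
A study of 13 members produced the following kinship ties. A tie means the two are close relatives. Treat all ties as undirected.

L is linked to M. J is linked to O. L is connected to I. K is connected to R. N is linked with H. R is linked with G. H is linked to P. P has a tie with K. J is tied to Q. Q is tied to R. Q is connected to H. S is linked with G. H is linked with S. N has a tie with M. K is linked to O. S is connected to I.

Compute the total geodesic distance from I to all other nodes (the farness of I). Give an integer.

33

Distances from I: G:2, H:2, J:4, K:4, L:1, M:2, N:3, O:5, P:3, Q:3, R:3, S:1.
Sum = 2 + 2 + 4 + 4 + 1 + 2 + 3 + 5 + 3 + 3 + 3 + 1 = 33.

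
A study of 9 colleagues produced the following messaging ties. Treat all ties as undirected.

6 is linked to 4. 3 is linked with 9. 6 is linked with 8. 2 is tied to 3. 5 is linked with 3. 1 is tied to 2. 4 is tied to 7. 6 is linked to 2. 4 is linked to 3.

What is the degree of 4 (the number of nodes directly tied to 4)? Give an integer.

4 is directly tied to 3, 6, and 7. That is 3 neighbors, so the degree of 4 is 3.

3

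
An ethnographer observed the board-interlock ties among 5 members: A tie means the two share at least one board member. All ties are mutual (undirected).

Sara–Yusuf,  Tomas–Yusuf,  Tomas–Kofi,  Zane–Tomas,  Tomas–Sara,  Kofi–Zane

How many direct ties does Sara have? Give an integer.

Sara is directly tied to Tomas and Yusuf. That is 2 neighbors, so the degree of Sara is 2.

2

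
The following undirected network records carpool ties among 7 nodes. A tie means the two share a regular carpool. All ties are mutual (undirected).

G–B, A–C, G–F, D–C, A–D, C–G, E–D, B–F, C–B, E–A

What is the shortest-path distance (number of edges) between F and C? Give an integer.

One shortest route is F – B – C, which uses 2 edges, and F and C are not directly tied, so nothing shorter exists. So d(F,C) = 2.

2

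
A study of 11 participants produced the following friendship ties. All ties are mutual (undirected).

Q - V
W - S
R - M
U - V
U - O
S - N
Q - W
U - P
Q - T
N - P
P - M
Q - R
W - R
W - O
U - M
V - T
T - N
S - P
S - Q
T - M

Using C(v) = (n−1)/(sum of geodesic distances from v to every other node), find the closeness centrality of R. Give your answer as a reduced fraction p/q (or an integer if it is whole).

5/9

Distances from R: M:1, N:3, O:2, P:2, Q:1, S:2, T:2, U:2, V:2, W:1. Sum = 18.
n = 11, so closeness = 10/18 = 5/9.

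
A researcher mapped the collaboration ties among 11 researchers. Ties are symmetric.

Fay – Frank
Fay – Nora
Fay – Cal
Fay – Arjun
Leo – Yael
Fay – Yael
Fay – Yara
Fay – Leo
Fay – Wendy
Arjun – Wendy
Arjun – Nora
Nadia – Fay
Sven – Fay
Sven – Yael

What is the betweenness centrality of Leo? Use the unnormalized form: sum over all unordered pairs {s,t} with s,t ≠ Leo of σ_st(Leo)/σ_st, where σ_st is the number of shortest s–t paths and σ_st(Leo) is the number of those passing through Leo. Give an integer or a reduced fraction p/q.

0

No shortest path between any pair of other nodes passes through Leo.
Summing the contributions gives betweenness(Leo) = 0.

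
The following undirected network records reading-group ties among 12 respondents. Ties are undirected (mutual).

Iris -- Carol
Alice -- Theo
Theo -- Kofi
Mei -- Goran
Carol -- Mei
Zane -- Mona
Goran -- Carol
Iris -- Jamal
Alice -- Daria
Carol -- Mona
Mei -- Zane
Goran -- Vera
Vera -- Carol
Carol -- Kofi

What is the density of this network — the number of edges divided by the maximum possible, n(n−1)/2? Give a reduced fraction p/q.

There are 14 edges and 12 nodes, so the maximum possible is C(12,2) = 66.
Density = 14/66 = 7/33.

7/33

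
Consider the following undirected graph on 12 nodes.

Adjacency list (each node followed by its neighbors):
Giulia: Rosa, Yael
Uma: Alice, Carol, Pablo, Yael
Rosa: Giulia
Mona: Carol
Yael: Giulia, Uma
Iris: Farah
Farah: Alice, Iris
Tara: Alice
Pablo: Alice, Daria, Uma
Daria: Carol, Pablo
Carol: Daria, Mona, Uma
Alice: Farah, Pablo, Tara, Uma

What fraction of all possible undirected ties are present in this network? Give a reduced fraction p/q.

There are 13 edges and 12 nodes, so the maximum possible is C(12,2) = 66.
Density = 13/66.

13/66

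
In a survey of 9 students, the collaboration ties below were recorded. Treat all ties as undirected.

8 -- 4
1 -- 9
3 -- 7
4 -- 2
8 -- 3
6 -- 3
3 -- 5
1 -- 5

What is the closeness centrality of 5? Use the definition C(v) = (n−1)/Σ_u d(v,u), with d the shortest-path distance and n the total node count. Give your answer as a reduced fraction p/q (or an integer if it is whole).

Distances from 5: 1:1, 2:4, 3:1, 4:3, 6:2, 7:2, 8:2, 9:2. Sum = 17.
n = 9, so closeness = 8/17.

8/17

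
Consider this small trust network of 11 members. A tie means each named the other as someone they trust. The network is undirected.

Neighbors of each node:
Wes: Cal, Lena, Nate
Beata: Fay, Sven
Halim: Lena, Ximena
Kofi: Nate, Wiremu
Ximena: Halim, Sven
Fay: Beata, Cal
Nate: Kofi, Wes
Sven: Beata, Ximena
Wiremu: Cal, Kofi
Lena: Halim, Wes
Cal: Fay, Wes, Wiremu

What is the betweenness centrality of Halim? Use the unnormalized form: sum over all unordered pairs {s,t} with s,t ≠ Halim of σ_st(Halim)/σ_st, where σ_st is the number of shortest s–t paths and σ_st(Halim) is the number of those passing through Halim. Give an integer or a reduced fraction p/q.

15/2

Pairs whose geodesics pass through Halim — Wiremu–Ximena: 1/2; Kofi–Ximena: 1; Nate–Ximena: 1; Nate–Sven: 1/2; Wes–Ximena: 1; Wes–Sven: 1/2; Lena–Ximena: 1; Lena–Sven: 1; Lena–Beata: 1/2; Ximena–Cal: 1/2.
All other pairs contribute 0.
Summing the contributions gives betweenness(Halim) = 15/2.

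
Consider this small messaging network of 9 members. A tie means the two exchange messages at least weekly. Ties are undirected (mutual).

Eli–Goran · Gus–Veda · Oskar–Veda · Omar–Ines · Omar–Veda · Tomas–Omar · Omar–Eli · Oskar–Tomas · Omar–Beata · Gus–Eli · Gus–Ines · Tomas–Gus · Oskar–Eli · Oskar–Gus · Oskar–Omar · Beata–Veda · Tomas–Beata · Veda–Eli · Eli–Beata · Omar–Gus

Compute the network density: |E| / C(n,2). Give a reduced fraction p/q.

There are 20 edges and 9 nodes, so the maximum possible is C(9,2) = 36.
Density = 20/36 = 5/9.

5/9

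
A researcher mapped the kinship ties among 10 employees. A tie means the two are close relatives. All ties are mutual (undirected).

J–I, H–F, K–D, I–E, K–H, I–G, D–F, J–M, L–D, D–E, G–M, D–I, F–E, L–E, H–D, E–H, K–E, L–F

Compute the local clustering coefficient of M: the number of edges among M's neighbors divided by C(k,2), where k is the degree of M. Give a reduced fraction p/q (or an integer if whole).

0

M's neighbors: G and J (k = 2).
Possible neighbor pairs: C(2,2) = 1. Edges among them: none → e = 0.
Clustering(M) = 0/1.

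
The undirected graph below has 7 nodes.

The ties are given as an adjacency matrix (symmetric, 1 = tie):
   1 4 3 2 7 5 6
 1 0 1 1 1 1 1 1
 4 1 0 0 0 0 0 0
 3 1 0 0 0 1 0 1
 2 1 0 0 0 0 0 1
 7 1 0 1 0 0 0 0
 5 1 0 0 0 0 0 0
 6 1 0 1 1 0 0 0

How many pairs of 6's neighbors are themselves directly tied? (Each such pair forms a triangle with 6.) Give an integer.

2

6's neighbors: 1, 2, and 3.
Neighbor pairs that are themselves tied: 6–1–2; 6–1–3. Each forms one triangle with 6, for 2 in total.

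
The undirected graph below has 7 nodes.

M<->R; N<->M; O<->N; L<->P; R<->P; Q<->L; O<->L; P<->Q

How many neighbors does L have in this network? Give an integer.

3

L is directly tied to O, P, and Q. That is 3 neighbors, so the degree of L is 3.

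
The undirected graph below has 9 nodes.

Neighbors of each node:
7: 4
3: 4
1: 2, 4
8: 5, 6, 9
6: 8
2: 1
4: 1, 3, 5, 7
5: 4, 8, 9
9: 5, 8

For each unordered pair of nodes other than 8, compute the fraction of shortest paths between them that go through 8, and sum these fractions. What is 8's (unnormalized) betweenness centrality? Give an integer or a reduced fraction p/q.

Pairs whose geodesics pass through 8 — 7–6: 1; 2–6: 1; 1–6: 1; 4–6: 1; 3–6: 1; 5–6: 1; 9–6: 1.
All other pairs contribute 0.
Summing the contributions gives betweenness(8) = 7.

7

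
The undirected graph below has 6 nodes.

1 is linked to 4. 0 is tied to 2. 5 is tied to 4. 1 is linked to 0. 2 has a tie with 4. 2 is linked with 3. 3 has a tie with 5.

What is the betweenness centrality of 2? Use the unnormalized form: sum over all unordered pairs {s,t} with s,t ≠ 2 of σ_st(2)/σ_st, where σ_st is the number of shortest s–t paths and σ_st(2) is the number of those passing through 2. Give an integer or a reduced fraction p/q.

10/3

Pairs whose geodesics pass through 2 — 4–0: 1/2; 4–3: 1/2; 1–3: 2/3; 0–3: 1; 0–5: 2/3.
All other pairs contribute 0.
Summing the contributions gives betweenness(2) = 10/3.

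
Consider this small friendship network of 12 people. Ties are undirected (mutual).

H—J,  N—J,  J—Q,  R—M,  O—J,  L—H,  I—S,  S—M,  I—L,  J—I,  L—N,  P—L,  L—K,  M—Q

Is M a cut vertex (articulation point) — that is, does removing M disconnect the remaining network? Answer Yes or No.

Yes

Removing M leaves {R} with no path to {H, I, J, K, L, N, O, P, Q, and S}, so the network splits into 2 components. M is a cut vertex.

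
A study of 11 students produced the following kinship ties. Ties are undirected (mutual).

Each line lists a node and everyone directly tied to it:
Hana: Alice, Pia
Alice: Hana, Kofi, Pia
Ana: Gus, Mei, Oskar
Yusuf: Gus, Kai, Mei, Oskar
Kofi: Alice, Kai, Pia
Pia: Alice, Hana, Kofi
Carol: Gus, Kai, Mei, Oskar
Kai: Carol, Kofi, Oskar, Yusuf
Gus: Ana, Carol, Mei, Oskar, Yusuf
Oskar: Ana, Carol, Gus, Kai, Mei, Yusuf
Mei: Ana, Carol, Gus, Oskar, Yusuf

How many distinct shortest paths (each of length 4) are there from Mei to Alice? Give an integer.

The shortest distance is 4. The length-4 paths are: Mei–Oskar–Kai–Kofi–Alice; Mei–Carol–Kai–Kofi–Alice; Mei–Yusuf–Kai–Kofi–Alice.
That gives 3 distinct shortest paths.

3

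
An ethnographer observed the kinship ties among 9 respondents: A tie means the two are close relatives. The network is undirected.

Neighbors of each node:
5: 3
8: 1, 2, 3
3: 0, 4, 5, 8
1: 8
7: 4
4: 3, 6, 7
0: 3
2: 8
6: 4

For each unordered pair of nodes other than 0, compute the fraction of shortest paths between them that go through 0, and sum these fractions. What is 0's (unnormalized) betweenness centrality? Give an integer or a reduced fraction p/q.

0

No shortest path between any pair of other nodes passes through 0.
Summing the contributions gives betweenness(0) = 0.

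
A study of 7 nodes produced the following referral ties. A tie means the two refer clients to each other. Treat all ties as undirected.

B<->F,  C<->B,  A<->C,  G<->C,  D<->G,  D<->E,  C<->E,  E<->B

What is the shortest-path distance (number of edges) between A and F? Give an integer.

One shortest route is A – C – B – F, which uses 3 edges, and at distance 2 from A we only reach {B, E, G}, which does not include F. So d(A,F) = 3.

3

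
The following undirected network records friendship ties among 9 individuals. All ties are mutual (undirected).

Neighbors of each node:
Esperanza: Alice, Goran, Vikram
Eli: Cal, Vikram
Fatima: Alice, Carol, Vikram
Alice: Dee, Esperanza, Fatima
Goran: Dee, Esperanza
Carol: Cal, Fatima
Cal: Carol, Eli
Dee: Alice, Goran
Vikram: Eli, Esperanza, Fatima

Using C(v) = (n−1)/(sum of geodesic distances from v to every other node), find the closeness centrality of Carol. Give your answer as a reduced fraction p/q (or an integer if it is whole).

4/9

Distances from Carol: Alice:2, Cal:1, Dee:3, Eli:2, Esperanza:3, Fatima:1, Goran:4, Vikram:2. Sum = 18.
n = 9, so closeness = 8/18 = 4/9.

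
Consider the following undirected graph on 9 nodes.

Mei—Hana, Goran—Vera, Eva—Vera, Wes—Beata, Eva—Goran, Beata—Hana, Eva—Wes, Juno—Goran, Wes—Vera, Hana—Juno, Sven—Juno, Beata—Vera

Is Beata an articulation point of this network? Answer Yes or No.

Even without Beata, every remaining node can still reach every other (the residual graph is connected), so Beata is not a cut vertex.

No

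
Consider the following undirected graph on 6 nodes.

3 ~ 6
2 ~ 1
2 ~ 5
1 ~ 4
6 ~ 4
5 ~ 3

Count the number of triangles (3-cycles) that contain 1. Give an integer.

1's neighbors are 2 and 4, but none of them are tied to each other, so no triangle contains 1.

0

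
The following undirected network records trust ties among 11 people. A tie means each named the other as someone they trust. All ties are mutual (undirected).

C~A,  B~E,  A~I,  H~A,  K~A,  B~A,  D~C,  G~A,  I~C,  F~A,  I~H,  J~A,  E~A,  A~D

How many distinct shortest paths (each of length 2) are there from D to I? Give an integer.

2

The shortest distance is 2. The length-2 paths are: D–A–I; D–C–I.
That gives 2 distinct shortest paths.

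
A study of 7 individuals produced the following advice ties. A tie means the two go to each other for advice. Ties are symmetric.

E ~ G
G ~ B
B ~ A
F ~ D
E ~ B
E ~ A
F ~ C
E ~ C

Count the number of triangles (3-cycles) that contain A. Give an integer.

A's neighbors: B and E.
Neighbor pairs that are themselves tied: A–B–E. Each forms one triangle with A, for 1 in total.

1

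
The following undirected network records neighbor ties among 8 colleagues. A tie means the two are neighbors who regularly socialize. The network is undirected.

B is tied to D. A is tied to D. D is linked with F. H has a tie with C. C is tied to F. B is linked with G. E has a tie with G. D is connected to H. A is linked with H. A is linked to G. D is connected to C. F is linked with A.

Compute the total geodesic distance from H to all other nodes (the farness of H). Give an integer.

12

Distances from H: A:1, B:2, C:1, D:1, E:3, F:2, G:2.
Sum = 1 + 2 + 1 + 1 + 3 + 2 + 2 = 12.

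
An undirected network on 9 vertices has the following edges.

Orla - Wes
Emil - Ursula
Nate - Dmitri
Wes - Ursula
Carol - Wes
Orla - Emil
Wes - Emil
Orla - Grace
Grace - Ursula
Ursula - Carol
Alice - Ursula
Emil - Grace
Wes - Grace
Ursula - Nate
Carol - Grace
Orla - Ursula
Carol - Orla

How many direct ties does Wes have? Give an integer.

Wes is directly tied to Carol, Emil, Grace, Orla, and Ursula. That is 5 neighbors, so the degree of Wes is 5.

5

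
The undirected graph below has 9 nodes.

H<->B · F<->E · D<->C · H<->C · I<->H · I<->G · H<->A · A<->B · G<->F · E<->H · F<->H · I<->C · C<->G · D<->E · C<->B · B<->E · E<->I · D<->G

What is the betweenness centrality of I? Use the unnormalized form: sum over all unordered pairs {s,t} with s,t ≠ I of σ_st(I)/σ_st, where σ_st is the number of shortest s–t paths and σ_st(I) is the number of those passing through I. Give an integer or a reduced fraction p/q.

7/6

Pairs whose geodesics pass through I — E–C: 1/4; E–G: 1/3; H–G: 1/3; A–G: 1/4.
All other pairs contribute 0.
Summing the contributions gives betweenness(I) = 7/6.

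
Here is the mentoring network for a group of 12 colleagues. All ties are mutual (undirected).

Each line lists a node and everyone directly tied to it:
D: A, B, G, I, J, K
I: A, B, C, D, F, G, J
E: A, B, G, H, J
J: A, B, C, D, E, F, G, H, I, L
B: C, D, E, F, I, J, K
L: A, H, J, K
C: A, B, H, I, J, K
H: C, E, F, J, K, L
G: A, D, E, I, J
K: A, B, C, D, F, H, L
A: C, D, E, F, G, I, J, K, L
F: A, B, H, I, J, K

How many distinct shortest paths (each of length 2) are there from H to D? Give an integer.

The shortest distance is 2. The length-2 paths are: H–J–D; H–K–D.
That gives 2 distinct shortest paths.

2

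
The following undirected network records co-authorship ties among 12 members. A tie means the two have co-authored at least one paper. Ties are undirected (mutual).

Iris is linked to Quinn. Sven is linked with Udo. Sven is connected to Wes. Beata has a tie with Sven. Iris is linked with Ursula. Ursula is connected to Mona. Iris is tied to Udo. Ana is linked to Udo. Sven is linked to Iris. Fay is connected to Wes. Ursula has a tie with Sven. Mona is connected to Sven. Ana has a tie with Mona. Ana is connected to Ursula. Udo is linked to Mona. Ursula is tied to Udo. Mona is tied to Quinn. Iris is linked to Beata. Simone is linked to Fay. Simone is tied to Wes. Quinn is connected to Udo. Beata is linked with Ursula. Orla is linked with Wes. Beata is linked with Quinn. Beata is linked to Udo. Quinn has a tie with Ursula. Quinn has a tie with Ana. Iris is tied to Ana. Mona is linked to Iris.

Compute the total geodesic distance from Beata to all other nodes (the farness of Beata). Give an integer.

Distances from Beata: Ana:2, Fay:3, Iris:1, Mona:2, Orla:3, Quinn:1, Simone:3, Sven:1, Udo:1, Ursula:1, Wes:2.
Sum = 2 + 3 + 1 + 2 + 3 + 1 + 3 + 1 + 1 + 1 + 2 = 20.

20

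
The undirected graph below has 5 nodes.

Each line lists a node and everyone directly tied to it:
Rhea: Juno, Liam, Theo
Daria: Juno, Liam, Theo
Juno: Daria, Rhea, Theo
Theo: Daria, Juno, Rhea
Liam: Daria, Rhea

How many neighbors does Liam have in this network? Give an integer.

Liam is directly tied to Daria and Rhea. That is 2 neighbors, so the degree of Liam is 2.

2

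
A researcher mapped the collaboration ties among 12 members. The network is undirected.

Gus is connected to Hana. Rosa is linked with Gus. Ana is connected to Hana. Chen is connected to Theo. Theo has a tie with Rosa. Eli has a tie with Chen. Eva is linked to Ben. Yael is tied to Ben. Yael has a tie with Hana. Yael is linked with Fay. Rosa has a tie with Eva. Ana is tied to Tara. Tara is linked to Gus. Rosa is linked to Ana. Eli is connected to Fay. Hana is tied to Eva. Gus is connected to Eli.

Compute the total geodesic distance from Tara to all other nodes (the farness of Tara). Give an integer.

Distances from Tara: Ana:1, Ben:4, Chen:3, Eli:2, Eva:3, Fay:3, Gus:1, Hana:2, Rosa:2, Theo:3, Yael:3.
Sum = 1 + 4 + 3 + 2 + 3 + 3 + 1 + 2 + 2 + 3 + 3 = 27.

27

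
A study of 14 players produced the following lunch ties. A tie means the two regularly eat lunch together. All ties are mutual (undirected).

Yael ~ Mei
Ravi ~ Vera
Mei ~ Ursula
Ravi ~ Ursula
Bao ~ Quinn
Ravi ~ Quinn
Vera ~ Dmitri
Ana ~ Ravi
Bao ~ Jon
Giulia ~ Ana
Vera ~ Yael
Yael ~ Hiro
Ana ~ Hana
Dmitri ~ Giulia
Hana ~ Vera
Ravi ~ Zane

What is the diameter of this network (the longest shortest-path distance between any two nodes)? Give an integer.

Eccentricity of each node (its greatest distance to any other): Ana:4, Bao:5, Dmitri:5, Giulia:5, Hana:5, Hiro:6, Jon:6, Mei:5, Quinn:4, Ravi:3, Ursula:4, Vera:4, Yael:5, Zane:4.
The maximum eccentricity is 6, realized for instance by the pair Jon–Hiro via Jon – Bao – Quinn – Ravi – Vera – Yael – Hiro. So the diameter is 6.

6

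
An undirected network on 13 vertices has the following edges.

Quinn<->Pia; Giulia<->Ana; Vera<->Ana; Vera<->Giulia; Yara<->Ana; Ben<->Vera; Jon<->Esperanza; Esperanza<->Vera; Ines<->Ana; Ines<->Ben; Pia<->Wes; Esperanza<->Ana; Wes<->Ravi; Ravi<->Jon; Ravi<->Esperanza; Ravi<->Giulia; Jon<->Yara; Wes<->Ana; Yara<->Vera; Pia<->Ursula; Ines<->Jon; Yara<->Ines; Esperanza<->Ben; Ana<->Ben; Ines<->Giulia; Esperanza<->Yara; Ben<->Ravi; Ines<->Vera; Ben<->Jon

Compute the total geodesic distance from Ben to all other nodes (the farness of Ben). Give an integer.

Distances from Ben: Ana:1, Esperanza:1, Giulia:2, Ines:1, Jon:1, Pia:3, Quinn:4, Ravi:1, Ursula:4, Vera:1, Wes:2, Yara:2.
Sum = 1 + 1 + 2 + 1 + 1 + 3 + 4 + 1 + 4 + 1 + 2 + 2 = 23.

23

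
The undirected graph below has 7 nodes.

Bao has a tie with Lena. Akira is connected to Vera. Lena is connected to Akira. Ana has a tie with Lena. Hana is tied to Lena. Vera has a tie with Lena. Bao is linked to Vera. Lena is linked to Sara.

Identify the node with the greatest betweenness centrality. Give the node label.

Lena

Unnormalized betweenness of each node: Akira:0, Ana:0, Bao:0, Hana:0, Lena:25/2, Sara:0, Vera:1/2.
Lena has the largest value, 25/2, making it the main broker — the node through which the most shortest paths run.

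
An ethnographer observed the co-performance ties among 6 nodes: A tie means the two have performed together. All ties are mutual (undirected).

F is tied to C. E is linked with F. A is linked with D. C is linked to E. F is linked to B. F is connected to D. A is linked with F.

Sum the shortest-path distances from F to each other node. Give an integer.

Distances from F: A:1, B:1, C:1, D:1, E:1.
Sum = 1 + 1 + 1 + 1 + 1 = 5.

5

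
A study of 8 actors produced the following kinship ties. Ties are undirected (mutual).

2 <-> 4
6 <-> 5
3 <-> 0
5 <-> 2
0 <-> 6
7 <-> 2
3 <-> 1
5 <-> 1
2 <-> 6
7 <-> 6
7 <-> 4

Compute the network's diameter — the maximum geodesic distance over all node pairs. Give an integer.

Eccentricity of each node (its greatest distance to any other): 0:3, 1:3, 2:3, 3:4, 4:4, 5:2, 6:2, 7:3.
The maximum eccentricity is 4, realized for instance by the pair 3–4 via 3 – 0 – 6 – 7 – 4. So the diameter is 4.

4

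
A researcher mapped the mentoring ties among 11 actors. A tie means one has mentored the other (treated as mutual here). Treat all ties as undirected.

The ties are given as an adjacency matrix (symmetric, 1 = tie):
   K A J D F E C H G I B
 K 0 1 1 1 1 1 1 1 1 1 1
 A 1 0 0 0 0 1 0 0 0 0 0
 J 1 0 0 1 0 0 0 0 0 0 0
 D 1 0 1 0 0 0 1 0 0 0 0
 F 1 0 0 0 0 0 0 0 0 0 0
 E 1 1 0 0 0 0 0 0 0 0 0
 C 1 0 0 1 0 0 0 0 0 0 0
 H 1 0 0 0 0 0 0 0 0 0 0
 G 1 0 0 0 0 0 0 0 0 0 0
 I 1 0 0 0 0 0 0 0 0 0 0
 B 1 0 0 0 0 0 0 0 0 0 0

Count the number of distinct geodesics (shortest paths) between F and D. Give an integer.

1

The shortest distance is 2, and the only length-2 path is F–K–D. So there is exactly 1 shortest path.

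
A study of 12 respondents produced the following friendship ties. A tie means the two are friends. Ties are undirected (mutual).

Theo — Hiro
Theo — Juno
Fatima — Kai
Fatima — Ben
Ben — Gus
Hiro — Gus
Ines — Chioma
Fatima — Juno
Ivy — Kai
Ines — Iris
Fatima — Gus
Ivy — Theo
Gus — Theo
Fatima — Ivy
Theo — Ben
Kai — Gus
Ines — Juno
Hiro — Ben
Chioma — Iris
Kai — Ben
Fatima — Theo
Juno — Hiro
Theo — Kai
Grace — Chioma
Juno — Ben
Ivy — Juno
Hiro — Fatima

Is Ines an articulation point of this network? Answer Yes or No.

Removing Ines leaves {Chioma, Grace, and Iris} with no path to {Ben, Fatima, Gus, Hiro, Ivy, Juno, Kai, and Theo}, so the network splits into 2 components. Ines is a cut vertex.

Yes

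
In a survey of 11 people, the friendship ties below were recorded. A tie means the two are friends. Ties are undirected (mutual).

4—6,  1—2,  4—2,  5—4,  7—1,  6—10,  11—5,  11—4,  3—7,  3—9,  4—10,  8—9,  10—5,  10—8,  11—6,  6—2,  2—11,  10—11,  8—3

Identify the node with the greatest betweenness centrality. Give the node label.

10

Unnormalized betweenness of each node: 1:71/12, 2:26/3, 3:67/12, 4:35/12, 5:0, 6:5/4, 7:17/4, 8:145/12, 9:0, 10:173/12, 11:35/12.
10 has the largest value, 173/12, making it the main broker — the node through which the most shortest paths run.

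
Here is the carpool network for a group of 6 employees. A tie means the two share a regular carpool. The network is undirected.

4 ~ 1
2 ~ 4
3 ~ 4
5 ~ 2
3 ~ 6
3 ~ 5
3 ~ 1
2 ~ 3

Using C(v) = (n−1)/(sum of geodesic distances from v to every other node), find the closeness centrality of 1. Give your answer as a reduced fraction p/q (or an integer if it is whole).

5/8

Distances from 1: 2:2, 3:1, 4:1, 5:2, 6:2. Sum = 8.
n = 6, so closeness = 5/8.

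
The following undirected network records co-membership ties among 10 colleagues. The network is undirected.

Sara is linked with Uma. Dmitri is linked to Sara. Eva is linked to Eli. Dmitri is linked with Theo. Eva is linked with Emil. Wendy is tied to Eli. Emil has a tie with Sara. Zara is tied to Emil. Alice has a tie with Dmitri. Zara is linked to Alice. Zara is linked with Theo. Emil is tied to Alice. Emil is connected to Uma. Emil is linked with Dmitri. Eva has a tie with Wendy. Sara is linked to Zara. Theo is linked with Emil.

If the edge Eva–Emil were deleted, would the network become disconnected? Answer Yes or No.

Yes

Without the Eva–Emil edge there is no alternate route between Eva and Emil, so the network disconnects. It is a bridge.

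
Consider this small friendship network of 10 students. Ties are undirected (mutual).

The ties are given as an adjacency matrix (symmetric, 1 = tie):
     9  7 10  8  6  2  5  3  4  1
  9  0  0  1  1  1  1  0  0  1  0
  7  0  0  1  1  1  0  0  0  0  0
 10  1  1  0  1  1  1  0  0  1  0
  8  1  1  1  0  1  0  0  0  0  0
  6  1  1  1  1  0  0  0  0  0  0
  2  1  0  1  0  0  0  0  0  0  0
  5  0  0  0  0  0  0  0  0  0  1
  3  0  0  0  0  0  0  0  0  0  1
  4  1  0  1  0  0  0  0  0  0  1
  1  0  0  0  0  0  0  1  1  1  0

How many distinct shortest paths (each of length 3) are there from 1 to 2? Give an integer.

The shortest distance is 3. The length-3 paths are: 1–4–9–2; 1–4–10–2.
That gives 2 distinct shortest paths.

2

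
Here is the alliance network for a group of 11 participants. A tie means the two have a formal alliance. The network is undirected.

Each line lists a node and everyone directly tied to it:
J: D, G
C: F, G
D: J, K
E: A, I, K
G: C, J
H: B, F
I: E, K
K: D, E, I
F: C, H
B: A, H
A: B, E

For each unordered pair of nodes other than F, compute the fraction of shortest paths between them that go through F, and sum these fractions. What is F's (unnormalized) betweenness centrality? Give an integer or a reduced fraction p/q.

8

Pairs whose geodesics pass through F — D–H: 1/2; J–H: 1; J–B: 1/2; G–H: 1; G–B: 1; G–A: 1/2; C–H: 1; C–B: 1; C–A: 1; C–E: 1/2.
All other pairs contribute 0.
Summing the contributions gives betweenness(F) = 8.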